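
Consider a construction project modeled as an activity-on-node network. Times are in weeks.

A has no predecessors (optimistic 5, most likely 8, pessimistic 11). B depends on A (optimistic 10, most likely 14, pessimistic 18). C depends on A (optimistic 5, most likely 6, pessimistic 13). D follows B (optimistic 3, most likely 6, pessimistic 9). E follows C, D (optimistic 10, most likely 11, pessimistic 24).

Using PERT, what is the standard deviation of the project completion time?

te_A = (5 + 4·8 + 11)/6 = 48/6 = 8; σ²_A = ((11−5)/6)² = 1.000
te_B = (10 + 4·14 + 18)/6 = 84/6 = 14; σ²_B = ((18−10)/6)² = 1.778
te_C = (5 + 4·6 + 13)/6 = 42/6 = 7; σ²_C = ((13−5)/6)² = 1.778
te_D = (3 + 4·6 + 9)/6 = 36/6 = 6; σ²_D = ((9−3)/6)² = 1.000
te_E = (10 + 4·11 + 24)/6 = 78/6 = 13; σ²_E = ((24−10)/6)² = 5.444

Forward pass:
ES_A = 0; EF_A = 8
ES_B = 8; EF_B = 8+14 = 22
ES_C = 8; EF_C = 8+7 = 15
ES_D = 22; EF_D = 22+6 = 28
ES_E = max(EF_C=15, EF_D=28) = 28; EF_E = 28+13 = 41
Expected project duration μ = 41 weeks. Critical path: A → B → D → E.

Variance along critical path = 1.000 + 1.778 + 1.000 + 5.444 = 9.222
σ = √9.222 = 3.037 weeks

3.04 weeks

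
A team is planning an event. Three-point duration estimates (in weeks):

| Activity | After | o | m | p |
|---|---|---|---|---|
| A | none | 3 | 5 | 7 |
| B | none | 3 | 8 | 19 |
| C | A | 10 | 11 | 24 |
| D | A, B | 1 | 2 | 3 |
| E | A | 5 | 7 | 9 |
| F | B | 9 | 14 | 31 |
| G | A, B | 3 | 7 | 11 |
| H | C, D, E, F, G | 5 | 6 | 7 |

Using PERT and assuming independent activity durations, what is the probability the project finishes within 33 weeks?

0.670

te_A = (3 + 4·5 + 7)/6 = 30/6 = 5; σ²_A = ((7−3)/6)² = 0.444
te_B = (3 + 4·8 + 19)/6 = 54/6 = 9; σ²_B = ((19−3)/6)² = 7.111
te_C = (10 + 4·11 + 24)/6 = 78/6 = 13; σ²_C = ((24−10)/6)² = 5.444
te_D = (1 + 4·2 + 3)/6 = 12/6 = 2; σ²_D = ((3−1)/6)² = 0.111
te_E = (5 + 4·7 + 9)/6 = 42/6 = 7; σ²_E = ((9−5)/6)² = 0.444
te_F = (9 + 4·14 + 31)/6 = 96/6 = 16; σ²_F = ((31−9)/6)² = 13.444
te_G = (3 + 4·7 + 11)/6 = 42/6 = 7; σ²_G = ((11−3)/6)² = 1.778
te_H = (5 + 4·6 + 7)/6 = 36/6 = 6; σ²_H = ((7−5)/6)² = 0.111

Forward pass:
ES_A = 0; EF_A = 5
ES_B = 0; EF_B = 9
ES_C = 5; EF_C = 5+13 = 18
ES_D = max(EF_A=5, EF_B=9) = 9; EF_D = 9+2 = 11
ES_E = 5; EF_E = 5+7 = 12
ES_F = 9; EF_F = 9+16 = 25
ES_G = max(EF_A=5, EF_B=9) = 9; EF_G = 9+7 = 16
ES_H = max(EF_C=18, EF_D=11, EF_E=12, EF_F=25, EF_G=16) = 25; EF_H = 25+6 = 31
Expected project duration μ = 31 weeks. Critical path: B → F → H.

Variance along critical path = 7.111 + 13.444 + 0.111 = 20.667; σ = √20.667 = 4.546 weeks.
Z = (33 − 31) / 4.546 = 0.440
P(T ≤ 33) = Φ(0.440) ≈ 0.670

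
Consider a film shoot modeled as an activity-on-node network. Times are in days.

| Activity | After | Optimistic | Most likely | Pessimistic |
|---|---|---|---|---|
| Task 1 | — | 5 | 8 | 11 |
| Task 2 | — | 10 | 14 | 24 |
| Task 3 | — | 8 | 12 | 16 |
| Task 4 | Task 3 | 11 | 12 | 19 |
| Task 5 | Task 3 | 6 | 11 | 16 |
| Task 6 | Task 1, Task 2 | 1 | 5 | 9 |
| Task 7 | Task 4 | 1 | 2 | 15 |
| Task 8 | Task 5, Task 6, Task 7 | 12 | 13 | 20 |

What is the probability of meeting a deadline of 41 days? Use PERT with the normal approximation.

0.271

te_Task 1 = (5 + 4·8 + 11)/6 = 48/6 = 8; σ²_Task 1 = ((11−5)/6)² = 1.000
te_Task 2 = (10 + 4·14 + 24)/6 = 90/6 = 15; σ²_Task 2 = ((24−10)/6)² = 5.444
te_Task 3 = (8 + 4·12 + 16)/6 = 72/6 = 12; σ²_Task 3 = ((16−8)/6)² = 1.778
te_Task 4 = (11 + 4·12 + 19)/6 = 78/6 = 13; σ²_Task 4 = ((19−11)/6)² = 1.778
te_Task 5 = (6 + 4·11 + 16)/6 = 66/6 = 11; σ²_Task 5 = ((16−6)/6)² = 2.778
te_Task 6 = (1 + 4·5 + 9)/6 = 30/6 = 5; σ²_Task 6 = ((9−1)/6)² = 1.778
te_Task 7 = (1 + 4·2 + 15)/6 = 24/6 = 4; σ²_Task 7 = ((15−1)/6)² = 5.444
te_Task 8 = (12 + 4·13 + 20)/6 = 84/6 = 14; σ²_Task 8 = ((20−12)/6)² = 1.778

Forward pass:
ES_Task 1 = 0; EF_Task 1 = 8
ES_Task 2 = 0; EF_Task 2 = 15
ES_Task 3 = 0; EF_Task 3 = 12
ES_Task 4 = 12; EF_Task 4 = 12+13 = 25
ES_Task 5 = 12; EF_Task 5 = 12+11 = 23
ES_Task 6 = max(EF_Task 1=8, EF_Task 2=15) = 15; EF_Task 6 = 15+5 = 20
ES_Task 7 = 25; EF_Task 7 = 25+4 = 29
ES_Task 8 = max(EF_Task 5=23, EF_Task 6=20, EF_Task 7=29) = 29; EF_Task 8 = 29+14 = 43
Expected project duration μ = 43 days. Critical path: Task 3 → Task 4 → Task 7 → Task 8.

Variance along critical path = 1.778 + 1.778 + 5.444 + 1.778 = 10.778; σ = √10.778 = 3.283 days.
Z = (41 − 43) / 3.283 = -0.609
P(T ≤ 41) = Φ(-0.609) ≈ 0.271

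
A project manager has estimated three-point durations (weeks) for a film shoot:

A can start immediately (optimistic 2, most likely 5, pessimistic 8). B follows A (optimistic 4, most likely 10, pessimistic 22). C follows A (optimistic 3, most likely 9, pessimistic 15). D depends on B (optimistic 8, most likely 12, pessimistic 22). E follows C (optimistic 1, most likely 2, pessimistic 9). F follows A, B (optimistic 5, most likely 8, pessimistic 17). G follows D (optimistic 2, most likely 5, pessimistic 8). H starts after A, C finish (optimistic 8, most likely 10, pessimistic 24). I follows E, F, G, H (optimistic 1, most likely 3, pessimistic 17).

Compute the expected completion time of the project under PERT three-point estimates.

39 weeks

te_A = (2 + 4·5 + 8)/6 = 30/6 = 5
te_B = (4 + 4·10 + 22)/6 = 66/6 = 11
te_C = (3 + 4·9 + 15)/6 = 54/6 = 9
te_D = (8 + 4·12 + 22)/6 = 78/6 = 13
te_E = (1 + 4·2 + 9)/6 = 18/6 = 3
te_F = (5 + 4·8 + 17)/6 = 54/6 = 9
te_G = (2 + 4·5 + 8)/6 = 30/6 = 5
te_H = (8 + 4·10 + 24)/6 = 72/6 = 12
te_I = (1 + 4·3 + 17)/6 = 30/6 = 5

Forward pass:
ES_A = 0; EF_A = 5
ES_B = 5; EF_B = 5+11 = 16
ES_C = 5; EF_C = 5+9 = 14
ES_D = 16; EF_D = 16+13 = 29
ES_E = 14; EF_E = 14+3 = 17
ES_F = max(EF_A=5, EF_B=16) = 16; EF_F = 16+9 = 25
ES_G = 29; EF_G = 29+5 = 34
ES_H = max(EF_A=5, EF_C=14) = 14; EF_H = 14+12 = 26
ES_I = max(EF_E=17, EF_F=25, EF_G=34, EF_H=26) = 34; EF_I = 34+5 = 39
Expected project duration μ = 39 weeks. Critical path: A → B → D → G → I.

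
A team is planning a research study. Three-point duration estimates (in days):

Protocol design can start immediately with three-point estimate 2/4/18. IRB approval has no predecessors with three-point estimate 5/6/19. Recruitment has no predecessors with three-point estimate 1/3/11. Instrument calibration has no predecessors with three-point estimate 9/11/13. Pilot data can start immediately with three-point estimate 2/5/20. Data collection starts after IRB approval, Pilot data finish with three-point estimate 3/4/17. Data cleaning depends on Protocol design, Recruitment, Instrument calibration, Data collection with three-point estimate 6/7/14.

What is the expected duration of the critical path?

te_Protocol design = (2 + 4·4 + 18)/6 = 36/6 = 6
te_IRB approval = (5 + 4·6 + 19)/6 = 48/6 = 8
te_Recruitment = (1 + 4·3 + 11)/6 = 24/6 = 4
te_Instrument calibration = (9 + 4·11 + 13)/6 = 66/6 = 11
te_Pilot data = (2 + 4·5 + 20)/6 = 42/6 = 7
te_Data collection = (3 + 4·4 + 17)/6 = 36/6 = 6
te_Data cleaning = (6 + 4·7 + 14)/6 = 48/6 = 8

Forward pass:
ES_Protocol design = 0; EF_Protocol design = 6
ES_IRB approval = 0; EF_IRB approval = 8
ES_Recruitment = 0; EF_Recruitment = 4
ES_Instrument calibration = 0; EF_Instrument calibration = 11
ES_Pilot data = 0; EF_Pilot data = 7
ES_Data collection = max(EF_IRB approval=8, EF_Pilot data=7) = 8; EF_Data collection = 8+6 = 14
ES_Data cleaning = max(EF_Protocol design=6, EF_Recruitment=4, EF_Instrument calibration=11, EF_Data collection=14) = 14; EF_Data cleaning = 14+8 = 22
Expected project duration μ = 22 days. Critical path: IRB approval → Data collection → Data cleaning.

22 days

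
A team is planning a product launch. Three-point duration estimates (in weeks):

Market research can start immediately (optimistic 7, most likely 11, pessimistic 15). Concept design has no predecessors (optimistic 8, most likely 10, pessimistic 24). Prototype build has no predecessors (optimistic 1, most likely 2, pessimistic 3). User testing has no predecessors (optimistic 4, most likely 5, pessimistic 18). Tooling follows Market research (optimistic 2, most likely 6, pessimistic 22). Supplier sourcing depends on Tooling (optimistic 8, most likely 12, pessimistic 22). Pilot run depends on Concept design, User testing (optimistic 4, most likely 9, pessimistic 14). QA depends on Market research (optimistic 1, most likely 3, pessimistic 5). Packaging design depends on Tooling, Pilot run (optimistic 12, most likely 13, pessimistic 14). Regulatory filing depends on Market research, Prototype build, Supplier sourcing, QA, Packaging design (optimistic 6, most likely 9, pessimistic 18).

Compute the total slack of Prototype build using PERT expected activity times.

32 weeks

te_Market research = (7 + 4·11 + 15)/6 = 66/6 = 11
te_Concept design = (8 + 4·10 + 24)/6 = 72/6 = 12
te_Prototype build = (1 + 4·2 + 3)/6 = 12/6 = 2
te_User testing = (4 + 4·5 + 18)/6 = 42/6 = 7
te_Tooling = (2 + 4·6 + 22)/6 = 48/6 = 8
te_Supplier sourcing = (8 + 4·12 + 22)/6 = 78/6 = 13
te_Pilot run = (4 + 4·9 + 14)/6 = 54/6 = 9
te_QA = (1 + 4·3 + 5)/6 = 18/6 = 3
te_Packaging design = (12 + 4·13 + 14)/6 = 78/6 = 13
te_Regulatory filing = (6 + 4·9 + 18)/6 = 60/6 = 10

Forward pass:
ES_Market research = 0; EF_Market research = 11
ES_Concept design = 0; EF_Concept design = 12
ES_Prototype build = 0; EF_Prototype build = 2
ES_User testing = 0; EF_User testing = 7
ES_Tooling = 11; EF_Tooling = 11+8 = 19
ES_Supplier sourcing = 19; EF_Supplier sourcing = 19+13 = 32
ES_Pilot run = max(EF_Concept design=12, EF_User testing=7) = 12; EF_Pilot run = 12+9 = 21
ES_QA = 11; EF_QA = 11+3 = 14
ES_Packaging design = max(EF_Tooling=19, EF_Pilot run=21) = 21; EF_Packaging design = 21+13 = 34
ES_Regulatory filing = max(EF_Market research=11, EF_Prototype build=2, EF_Supplier sourcing=32, EF_QA=14, EF_Packaging design=34) = 34; EF_Regulatory filing = 34+10 = 44
Expected project duration μ = 44 weeks. Critical path: Concept design → Pilot run → Packaging design → Regulatory filing.

Backward pass:
LF_Regulatory filing = 44; LS_Regulatory filing = 44−10 = 34
LF_Packaging design = LS_Regulatory filing = 34; LS_Packaging design = 34−13 = 21
LF_QA = LS_Regulatory filing = 34; LS_QA = 34−3 = 31
LF_Pilot run = LS_Packaging design = 21; LS_Pilot run = 21−9 = 12
LF_Supplier sourcing = LS_Regulatory filing = 34; LS_Supplier sourcing = 34−13 = 21
LF_Tooling = min(LS_Supplier sourcing=21, LS_Packaging design=21) = 21; LS_Tooling = 21−8 = 13
LF_User testing = LS_Pilot run = 12; LS_User testing = 12−7 = 5
LF_Prototype build = LS_Regulatory filing = 34; LS_Prototype build = 34−2 = 32
LF_Concept design = LS_Pilot run = 12; LS_Concept design = 12−12 = 0
LF_Market research = min(LS_Tooling=13, LS_QA=31, LS_Regulatory filing=34) = 13; LS_Market research = 13−11 = 2
Slack_Prototype build = LS_Prototype build − ES_Prototype build = 32 − 0 = 32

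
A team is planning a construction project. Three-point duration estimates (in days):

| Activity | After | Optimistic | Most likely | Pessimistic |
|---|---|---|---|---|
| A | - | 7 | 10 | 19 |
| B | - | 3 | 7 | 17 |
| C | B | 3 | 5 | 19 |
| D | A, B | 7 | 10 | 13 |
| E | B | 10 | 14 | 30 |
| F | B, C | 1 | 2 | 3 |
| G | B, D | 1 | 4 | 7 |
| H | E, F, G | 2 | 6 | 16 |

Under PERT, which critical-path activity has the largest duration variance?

H

te_A = (7 + 4·10 + 19)/6 = 66/6 = 11; σ²_A = ((19−7)/6)² = 4.000
te_B = (3 + 4·7 + 17)/6 = 48/6 = 8; σ²_B = ((17−3)/6)² = 5.444
te_C = (3 + 4·5 + 19)/6 = 42/6 = 7; σ²_C = ((19−3)/6)² = 7.111
te_D = (7 + 4·10 + 13)/6 = 60/6 = 10; σ²_D = ((13−7)/6)² = 1.000
te_E = (10 + 4·14 + 30)/6 = 96/6 = 16; σ²_E = ((30−10)/6)² = 11.111
te_F = (1 + 4·2 + 3)/6 = 12/6 = 2; σ²_F = ((3−1)/6)² = 0.111
te_G = (1 + 4·4 + 7)/6 = 24/6 = 4; σ²_G = ((7−1)/6)² = 1.000
te_H = (2 + 4·6 + 16)/6 = 42/6 = 7; σ²_H = ((16−2)/6)² = 5.444

Forward pass:
ES_A = 0; EF_A = 11
ES_B = 0; EF_B = 8
ES_C = 8; EF_C = 8+7 = 15
ES_D = max(EF_A=11, EF_B=8) = 11; EF_D = 11+10 = 21
ES_E = 8; EF_E = 8+16 = 24
ES_F = max(EF_B=8, EF_C=15) = 15; EF_F = 15+2 = 17
ES_G = max(EF_B=8, EF_D=21) = 21; EF_G = 21+4 = 25
ES_H = max(EF_E=24, EF_F=17, EF_G=25) = 25; EF_H = 25+7 = 32
Expected project duration μ = 32 days. Critical path: A → D → G → H.

Variances on critical path: σ²_A=4.000, σ²_D=1.000, σ²_G=1.000, σ²_H=5.444.
Largest is σ²_H = 5.444.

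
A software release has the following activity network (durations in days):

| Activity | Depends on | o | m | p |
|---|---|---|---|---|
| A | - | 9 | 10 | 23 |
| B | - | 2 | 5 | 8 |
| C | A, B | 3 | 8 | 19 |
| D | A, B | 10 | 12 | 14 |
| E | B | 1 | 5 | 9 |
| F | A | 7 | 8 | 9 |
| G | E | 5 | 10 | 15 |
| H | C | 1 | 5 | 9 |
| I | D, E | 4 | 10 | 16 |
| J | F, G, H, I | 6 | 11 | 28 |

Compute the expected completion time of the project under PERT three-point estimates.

te_A = (9 + 4·10 + 23)/6 = 72/6 = 12
te_B = (2 + 4·5 + 8)/6 = 30/6 = 5
te_C = (3 + 4·8 + 19)/6 = 54/6 = 9
te_D = (10 + 4·12 + 14)/6 = 72/6 = 12
te_E = (1 + 4·5 + 9)/6 = 30/6 = 5
te_F = (7 + 4·8 + 9)/6 = 48/6 = 8
te_G = (5 + 4·10 + 15)/6 = 60/6 = 10
te_H = (1 + 4·5 + 9)/6 = 30/6 = 5
te_I = (4 + 4·10 + 16)/6 = 60/6 = 10
te_J = (6 + 4·11 + 28)/6 = 78/6 = 13

Forward pass:
ES_A = 0; EF_A = 12
ES_B = 0; EF_B = 5
ES_C = max(EF_A=12, EF_B=5) = 12; EF_C = 12+9 = 21
ES_D = max(EF_A=12, EF_B=5) = 12; EF_D = 12+12 = 24
ES_E = 5; EF_E = 5+5 = 10
ES_F = 12; EF_F = 12+8 = 20
ES_G = 10; EF_G = 10+10 = 20
ES_H = 21; EF_H = 21+5 = 26
ES_I = max(EF_D=24, EF_E=10) = 24; EF_I = 24+10 = 34
ES_J = max(EF_F=20, EF_G=20, EF_H=26, EF_I=34) = 34; EF_J = 34+13 = 47
Expected project duration μ = 47 days. Critical path: A → D → I → J.

47 days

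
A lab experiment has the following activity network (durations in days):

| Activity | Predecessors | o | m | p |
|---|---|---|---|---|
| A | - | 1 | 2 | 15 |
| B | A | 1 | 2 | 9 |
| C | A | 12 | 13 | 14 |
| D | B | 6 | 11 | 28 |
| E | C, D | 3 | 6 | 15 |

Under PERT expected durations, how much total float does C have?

te_A = (1 + 4·2 + 15)/6 = 24/6 = 4
te_B = (1 + 4·2 + 9)/6 = 18/6 = 3
te_C = (12 + 4·13 + 14)/6 = 78/6 = 13
te_D = (6 + 4·11 + 28)/6 = 78/6 = 13
te_E = (3 + 4·6 + 15)/6 = 42/6 = 7

Forward pass:
ES_A = 0; EF_A = 4
ES_B = 4; EF_B = 4+3 = 7
ES_C = 4; EF_C = 4+13 = 17
ES_D = 7; EF_D = 7+13 = 20
ES_E = max(EF_C=17, EF_D=20) = 20; EF_E = 20+7 = 27
Expected project duration μ = 27 days. Critical path: A → B → D → E.

Backward pass:
LF_E = 27; LS_E = 27−7 = 20
LF_D = LS_E = 20; LS_D = 20−13 = 7
LF_C = LS_E = 20; LS_C = 20−13 = 7
LF_B = LS_D = 7; LS_B = 7−3 = 4
LF_A = min(LS_B=4, LS_C=7) = 4; LS_A = 4−4 = 0
Slack_C = LS_C − ES_C = 7 − 4 = 3

3 days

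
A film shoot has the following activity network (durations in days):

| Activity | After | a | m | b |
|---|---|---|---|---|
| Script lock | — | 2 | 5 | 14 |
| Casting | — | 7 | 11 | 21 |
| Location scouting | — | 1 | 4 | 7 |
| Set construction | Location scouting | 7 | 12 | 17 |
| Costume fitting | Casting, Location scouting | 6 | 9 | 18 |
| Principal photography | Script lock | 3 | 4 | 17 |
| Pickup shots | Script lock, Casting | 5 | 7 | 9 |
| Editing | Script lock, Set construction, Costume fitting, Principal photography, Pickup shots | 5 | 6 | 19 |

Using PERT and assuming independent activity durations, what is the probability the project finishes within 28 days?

te_Script lock = (2 + 4·5 + 14)/6 = 36/6 = 6; σ²_Script lock = ((14−2)/6)² = 4.000
te_Casting = (7 + 4·11 + 21)/6 = 72/6 = 12; σ²_Casting = ((21−7)/6)² = 5.444
te_Location scouting = (1 + 4·4 + 7)/6 = 24/6 = 4; σ²_Location scouting = ((7−1)/6)² = 1.000
te_Set construction = (7 + 4·12 + 17)/6 = 72/6 = 12; σ²_Set construction = ((17−7)/6)² = 2.778
te_Costume fitting = (6 + 4·9 + 18)/6 = 60/6 = 10; σ²_Costume fitting = ((18−6)/6)² = 4.000
te_Principal photography = (3 + 4·4 + 17)/6 = 36/6 = 6; σ²_Principal photography = ((17−3)/6)² = 5.444
te_Pickup shots = (5 + 4·7 + 9)/6 = 42/6 = 7; σ²_Pickup shots = ((9−5)/6)² = 0.444
te_Editing = (5 + 4·6 + 19)/6 = 48/6 = 8; σ²_Editing = ((19−5)/6)² = 5.444

Forward pass:
ES_Script lock = 0; EF_Script lock = 6
ES_Casting = 0; EF_Casting = 12
ES_Location scouting = 0; EF_Location scouting = 4
ES_Set construction = 4; EF_Set construction = 4+12 = 16
ES_Costume fitting = max(EF_Casting=12, EF_Location scouting=4) = 12; EF_Costume fitting = 12+10 = 22
ES_Principal photography = 6; EF_Principal photography = 6+6 = 12
ES_Pickup shots = max(EF_Script lock=6, EF_Casting=12) = 12; EF_Pickup shots = 12+7 = 19
ES_Editing = max(EF_Script lock=6, EF_Set construction=16, EF_Costume fitting=22, EF_Principal photography=12, EF_Pickup shots=19) = 22; EF_Editing = 22+8 = 30
Expected project duration μ = 30 days. Critical path: Casting → Costume fitting → Editing.

Variance along critical path = 5.444 + 4.000 + 5.444 = 14.889; σ = √14.889 = 3.859 days.
Z = (28 − 30) / 3.859 = -0.518
P(T ≤ 28) = Φ(-0.518) ≈ 0.302

0.302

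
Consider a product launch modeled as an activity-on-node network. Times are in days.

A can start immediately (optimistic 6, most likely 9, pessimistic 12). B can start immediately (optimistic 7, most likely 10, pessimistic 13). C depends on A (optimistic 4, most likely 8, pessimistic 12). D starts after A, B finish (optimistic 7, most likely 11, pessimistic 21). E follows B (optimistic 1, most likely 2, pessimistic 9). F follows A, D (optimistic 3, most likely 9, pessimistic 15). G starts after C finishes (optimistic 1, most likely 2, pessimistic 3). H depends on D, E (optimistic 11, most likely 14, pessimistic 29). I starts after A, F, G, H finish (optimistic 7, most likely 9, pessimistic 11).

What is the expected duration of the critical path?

te_A = (6 + 4·9 + 12)/6 = 54/6 = 9
te_B = (7 + 4·10 + 13)/6 = 60/6 = 10
te_C = (4 + 4·8 + 12)/6 = 48/6 = 8
te_D = (7 + 4·11 + 21)/6 = 72/6 = 12
te_E = (1 + 4·2 + 9)/6 = 18/6 = 3
te_F = (3 + 4·9 + 15)/6 = 54/6 = 9
te_G = (1 + 4·2 + 3)/6 = 12/6 = 2
te_H = (11 + 4·14 + 29)/6 = 96/6 = 16
te_I = (7 + 4·9 + 11)/6 = 54/6 = 9

Forward pass:
ES_A = 0; EF_A = 9
ES_B = 0; EF_B = 10
ES_C = 9; EF_C = 9+8 = 17
ES_D = max(EF_A=9, EF_B=10) = 10; EF_D = 10+12 = 22
ES_E = 10; EF_E = 10+3 = 13
ES_F = max(EF_A=9, EF_D=22) = 22; EF_F = 22+9 = 31
ES_G = 17; EF_G = 17+2 = 19
ES_H = max(EF_D=22, EF_E=13) = 22; EF_H = 22+16 = 38
ES_I = max(EF_A=9, EF_F=31, EF_G=19, EF_H=38) = 38; EF_I = 38+9 = 47
Expected project duration μ = 47 days. Critical path: B → D → H → I.

47 days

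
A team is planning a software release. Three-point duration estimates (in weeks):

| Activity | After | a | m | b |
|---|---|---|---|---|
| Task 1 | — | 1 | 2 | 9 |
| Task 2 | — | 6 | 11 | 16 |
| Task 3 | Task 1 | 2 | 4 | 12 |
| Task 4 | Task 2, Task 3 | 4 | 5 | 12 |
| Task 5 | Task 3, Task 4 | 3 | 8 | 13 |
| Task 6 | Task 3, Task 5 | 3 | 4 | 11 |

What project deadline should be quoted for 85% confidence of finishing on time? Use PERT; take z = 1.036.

te_Task 1 = (1 + 4·2 + 9)/6 = 18/6 = 3; σ²_Task 1 = ((9−1)/6)² = 1.778
te_Task 2 = (6 + 4·11 + 16)/6 = 66/6 = 11; σ²_Task 2 = ((16−6)/6)² = 2.778
te_Task 3 = (2 + 4·4 + 12)/6 = 30/6 = 5; σ²_Task 3 = ((12−2)/6)² = 2.778
te_Task 4 = (4 + 4·5 + 12)/6 = 36/6 = 6; σ²_Task 4 = ((12−4)/6)² = 1.778
te_Task 5 = (3 + 4·8 + 13)/6 = 48/6 = 8; σ²_Task 5 = ((13−3)/6)² = 2.778
te_Task 6 = (3 + 4·4 + 11)/6 = 30/6 = 5; σ²_Task 6 = ((11−3)/6)² = 1.778

Forward pass:
ES_Task 1 = 0; EF_Task 1 = 3
ES_Task 2 = 0; EF_Task 2 = 11
ES_Task 3 = 3; EF_Task 3 = 3+5 = 8
ES_Task 4 = max(EF_Task 2=11, EF_Task 3=8) = 11; EF_Task 4 = 11+6 = 17
ES_Task 5 = max(EF_Task 3=8, EF_Task 4=17) = 17; EF_Task 5 = 17+8 = 25
ES_Task 6 = max(EF_Task 3=8, EF_Task 5=25) = 25; EF_Task 6 = 25+5 = 30
Expected project duration μ = 30 weeks. Critical path: Task 2 → Task 4 → Task 5 → Task 6.

Variance along critical path = 2.778 + 1.778 + 2.778 + 1.778 = 9.111; σ = 3.018 weeks.
D = μ + z·σ = 30 + 1.036·3.018 = 33.1 weeks

33.1 weeks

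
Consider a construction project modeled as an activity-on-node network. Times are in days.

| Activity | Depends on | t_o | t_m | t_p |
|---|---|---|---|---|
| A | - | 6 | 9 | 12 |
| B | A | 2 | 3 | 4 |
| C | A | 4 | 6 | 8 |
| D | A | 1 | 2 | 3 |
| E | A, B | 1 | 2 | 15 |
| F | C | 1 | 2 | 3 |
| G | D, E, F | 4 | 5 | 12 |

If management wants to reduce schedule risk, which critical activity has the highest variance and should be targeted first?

G

te_A = (6 + 4·9 + 12)/6 = 54/6 = 9; σ²_A = ((12−6)/6)² = 1.000
te_B = (2 + 4·3 + 4)/6 = 18/6 = 3; σ²_B = ((4−2)/6)² = 0.111
te_C = (4 + 4·6 + 8)/6 = 36/6 = 6; σ²_C = ((8−4)/6)² = 0.444
te_D = (1 + 4·2 + 3)/6 = 12/6 = 2; σ²_D = ((3−1)/6)² = 0.111
te_E = (1 + 4·2 + 15)/6 = 24/6 = 4; σ²_E = ((15−1)/6)² = 5.444
te_F = (1 + 4·2 + 3)/6 = 12/6 = 2; σ²_F = ((3−1)/6)² = 0.111
te_G = (4 + 4·5 + 12)/6 = 36/6 = 6; σ²_G = ((12−4)/6)² = 1.778

Forward pass:
ES_A = 0; EF_A = 9
ES_B = 9; EF_B = 9+3 = 12
ES_C = 9; EF_C = 9+6 = 15
ES_D = 9; EF_D = 9+2 = 11
ES_E = max(EF_A=9, EF_B=12) = 12; EF_E = 12+4 = 16
ES_F = 15; EF_F = 15+2 = 17
ES_G = max(EF_D=11, EF_E=16, EF_F=17) = 17; EF_G = 17+6 = 23
Expected project duration μ = 23 days. Critical path: A → C → F → G.

Variances on critical path: σ²_A=1.000, σ²_C=0.444, σ²_F=0.111, σ²_G=1.778.
Largest is σ²_G = 1.778.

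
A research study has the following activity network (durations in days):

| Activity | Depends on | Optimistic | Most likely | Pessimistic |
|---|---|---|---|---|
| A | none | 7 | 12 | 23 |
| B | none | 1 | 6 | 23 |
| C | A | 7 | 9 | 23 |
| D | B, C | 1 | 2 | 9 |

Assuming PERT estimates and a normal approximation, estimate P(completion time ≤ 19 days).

te_A = (7 + 4·12 + 23)/6 = 78/6 = 13; σ²_A = ((23−7)/6)² = 7.111
te_B = (1 + 4·6 + 23)/6 = 48/6 = 8; σ²_B = ((23−1)/6)² = 13.444
te_C = (7 + 4·9 + 23)/6 = 66/6 = 11; σ²_C = ((23−7)/6)² = 7.111
te_D = (1 + 4·2 + 9)/6 = 18/6 = 3; σ²_D = ((9−1)/6)² = 1.778

Forward pass:
ES_A = 0; EF_A = 13
ES_B = 0; EF_B = 8
ES_C = 13; EF_C = 13+11 = 24
ES_D = max(EF_B=8, EF_C=24) = 24; EF_D = 24+3 = 27
Expected project duration μ = 27 days. Critical path: A → C → D.

Variance along critical path = 7.111 + 7.111 + 1.778 = 16.000; σ = √16.000 = 4.000 days.
Z = (19 − 27) / 4.000 = -2.000
P(T ≤ 19) = Φ(-2.000) ≈ 0.023

0.023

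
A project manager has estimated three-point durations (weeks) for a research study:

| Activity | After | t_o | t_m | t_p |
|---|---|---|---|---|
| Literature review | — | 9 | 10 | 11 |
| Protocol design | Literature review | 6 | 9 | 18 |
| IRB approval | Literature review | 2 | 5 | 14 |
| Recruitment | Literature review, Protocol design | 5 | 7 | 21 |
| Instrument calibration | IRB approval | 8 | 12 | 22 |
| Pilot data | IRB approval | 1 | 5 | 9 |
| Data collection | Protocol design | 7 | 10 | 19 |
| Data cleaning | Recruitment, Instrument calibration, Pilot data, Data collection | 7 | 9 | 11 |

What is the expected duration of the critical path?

40 weeks

te_Literature review = (9 + 4·10 + 11)/6 = 60/6 = 10
te_Protocol design = (6 + 4·9 + 18)/6 = 60/6 = 10
te_IRB approval = (2 + 4·5 + 14)/6 = 36/6 = 6
te_Recruitment = (5 + 4·7 + 21)/6 = 54/6 = 9
te_Instrument calibration = (8 + 4·12 + 22)/6 = 78/6 = 13
te_Pilot data = (1 + 4·5 + 9)/6 = 30/6 = 5
te_Data collection = (7 + 4·10 + 19)/6 = 66/6 = 11
te_Data cleaning = (7 + 4·9 + 11)/6 = 54/6 = 9

Forward pass:
ES_Literature review = 0; EF_Literature review = 10
ES_Protocol design = 10; EF_Protocol design = 10+10 = 20
ES_IRB approval = 10; EF_IRB approval = 10+6 = 16
ES_Recruitment = max(EF_Literature review=10, EF_Protocol design=20) = 20; EF_Recruitment = 20+9 = 29
ES_Instrument calibration = 16; EF_Instrument calibration = 16+13 = 29
ES_Pilot data = 16; EF_Pilot data = 16+5 = 21
ES_Data collection = 20; EF_Data collection = 20+11 = 31
ES_Data cleaning = max(EF_Recruitment=29, EF_Instrument calibration=29, EF_Pilot data=21, EF_Data collection=31) = 31; EF_Data cleaning = 31+9 = 40
Expected project duration μ = 40 weeks. Critical path: Literature review → Protocol design → Data collection → Data cleaning.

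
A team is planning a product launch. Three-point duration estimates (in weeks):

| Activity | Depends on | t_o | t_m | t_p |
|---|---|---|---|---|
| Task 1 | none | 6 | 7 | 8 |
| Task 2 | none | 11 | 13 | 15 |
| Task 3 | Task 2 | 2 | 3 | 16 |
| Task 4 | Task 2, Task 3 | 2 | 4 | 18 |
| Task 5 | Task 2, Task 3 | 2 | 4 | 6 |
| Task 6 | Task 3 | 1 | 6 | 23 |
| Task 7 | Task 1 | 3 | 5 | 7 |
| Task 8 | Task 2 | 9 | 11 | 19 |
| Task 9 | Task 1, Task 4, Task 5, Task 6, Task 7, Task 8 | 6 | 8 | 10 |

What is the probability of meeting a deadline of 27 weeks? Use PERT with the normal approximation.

0.058

te_Task 1 = (6 + 4·7 + 8)/6 = 42/6 = 7; σ²_Task 1 = ((8−6)/6)² = 0.111
te_Task 2 = (11 + 4·13 + 15)/6 = 78/6 = 13; σ²_Task 2 = ((15−11)/6)² = 0.444
te_Task 3 = (2 + 4·3 + 16)/6 = 30/6 = 5; σ²_Task 3 = ((16−2)/6)² = 5.444
te_Task 4 = (2 + 4·4 + 18)/6 = 36/6 = 6; σ²_Task 4 = ((18−2)/6)² = 7.111
te_Task 5 = (2 + 4·4 + 6)/6 = 24/6 = 4; σ²_Task 5 = ((6−2)/6)² = 0.444
te_Task 6 = (1 + 4·6 + 23)/6 = 48/6 = 8; σ²_Task 6 = ((23−1)/6)² = 13.444
te_Task 7 = (3 + 4·5 + 7)/6 = 30/6 = 5; σ²_Task 7 = ((7−3)/6)² = 0.444
te_Task 8 = (9 + 4·11 + 19)/6 = 72/6 = 12; σ²_Task 8 = ((19−9)/6)² = 2.778
te_Task 9 = (6 + 4·8 + 10)/6 = 48/6 = 8; σ²_Task 9 = ((10−6)/6)² = 0.444

Forward pass:
ES_Task 1 = 0; EF_Task 1 = 7
ES_Task 2 = 0; EF_Task 2 = 13
ES_Task 3 = 13; EF_Task 3 = 13+5 = 18
ES_Task 4 = max(EF_Task 2=13, EF_Task 3=18) = 18; EF_Task 4 = 18+6 = 24
ES_Task 5 = max(EF_Task 2=13, EF_Task 3=18) = 18; EF_Task 5 = 18+4 = 22
ES_Task 6 = 18; EF_Task 6 = 18+8 = 26
ES_Task 7 = 7; EF_Task 7 = 7+5 = 12
ES_Task 8 = 13; EF_Task 8 = 13+12 = 25
ES_Task 9 = max(EF_Task 1=7, EF_Task 4=24, EF_Task 5=22, EF_Task 6=26, EF_Task 7=12, EF_Task 8=25) = 26; EF_Task 9 = 26+8 = 34
Expected project duration μ = 34 weeks. Critical path: Task 2 → Task 3 → Task 6 → Task 9.

Variance along critical path = 0.444 + 5.444 + 13.444 + 0.444 = 19.778; σ = √19.778 = 4.447 weeks.
Z = (27 − 34) / 4.447 = -1.574
P(T ≤ 27) = Φ(-1.574) ≈ 0.058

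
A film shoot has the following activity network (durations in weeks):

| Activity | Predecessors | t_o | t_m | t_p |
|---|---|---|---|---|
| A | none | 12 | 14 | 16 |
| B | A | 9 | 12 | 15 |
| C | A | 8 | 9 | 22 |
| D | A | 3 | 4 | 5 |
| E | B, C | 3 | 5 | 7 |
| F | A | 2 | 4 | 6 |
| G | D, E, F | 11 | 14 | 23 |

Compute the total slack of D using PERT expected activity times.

te_A = (12 + 4·14 + 16)/6 = 84/6 = 14
te_B = (9 + 4·12 + 15)/6 = 72/6 = 12
te_C = (8 + 4·9 + 22)/6 = 66/6 = 11
te_D = (3 + 4·4 + 5)/6 = 24/6 = 4
te_E = (3 + 4·5 + 7)/6 = 30/6 = 5
te_F = (2 + 4·4 + 6)/6 = 24/6 = 4
te_G = (11 + 4·14 + 23)/6 = 90/6 = 15

Forward pass:
ES_A = 0; EF_A = 14
ES_B = 14; EF_B = 14+12 = 26
ES_C = 14; EF_C = 14+11 = 25
ES_D = 14; EF_D = 14+4 = 18
ES_E = max(EF_B=26, EF_C=25) = 26; EF_E = 26+5 = 31
ES_F = 14; EF_F = 14+4 = 18
ES_G = max(EF_D=18, EF_E=31, EF_F=18) = 31; EF_G = 31+15 = 46
Expected project duration μ = 46 weeks. Critical path: A → B → E → G.

Backward pass:
LF_G = 46; LS_G = 46−15 = 31
LF_F = LS_G = 31; LS_F = 31−4 = 27
LF_E = LS_G = 31; LS_E = 31−5 = 26
LF_D = LS_G = 31; LS_D = 31−4 = 27
LF_C = LS_E = 26; LS_C = 26−11 = 15
LF_B = LS_E = 26; LS_B = 26−12 = 14
LF_A = min(LS_B=14, LS_C=15, LS_D=27, LS_F=27) = 14; LS_A = 14−14 = 0
Slack_D = LS_D − ES_D = 27 − 14 = 13

13 weeks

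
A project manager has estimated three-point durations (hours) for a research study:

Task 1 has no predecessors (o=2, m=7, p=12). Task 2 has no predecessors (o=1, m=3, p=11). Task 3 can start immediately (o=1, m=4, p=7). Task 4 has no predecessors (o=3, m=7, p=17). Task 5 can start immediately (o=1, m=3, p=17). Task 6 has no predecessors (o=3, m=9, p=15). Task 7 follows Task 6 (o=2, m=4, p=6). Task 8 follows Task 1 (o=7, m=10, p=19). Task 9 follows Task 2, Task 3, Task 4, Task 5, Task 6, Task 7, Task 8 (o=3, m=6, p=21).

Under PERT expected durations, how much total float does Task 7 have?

5 hours

te_Task 1 = (2 + 4·7 + 12)/6 = 42/6 = 7
te_Task 2 = (1 + 4·3 + 11)/6 = 24/6 = 4
te_Task 3 = (1 + 4·4 + 7)/6 = 24/6 = 4
te_Task 4 = (3 + 4·7 + 17)/6 = 48/6 = 8
te_Task 5 = (1 + 4·3 + 17)/6 = 30/6 = 5
te_Task 6 = (3 + 4·9 + 15)/6 = 54/6 = 9
te_Task 7 = (2 + 4·4 + 6)/6 = 24/6 = 4
te_Task 8 = (7 + 4·10 + 19)/6 = 66/6 = 11
te_Task 9 = (3 + 4·6 + 21)/6 = 48/6 = 8

Forward pass:
ES_Task 1 = 0; EF_Task 1 = 7
ES_Task 2 = 0; EF_Task 2 = 4
ES_Task 3 = 0; EF_Task 3 = 4
ES_Task 4 = 0; EF_Task 4 = 8
ES_Task 5 = 0; EF_Task 5 = 5
ES_Task 6 = 0; EF_Task 6 = 9
ES_Task 7 = 9; EF_Task 7 = 9+4 = 13
ES_Task 8 = 7; EF_Task 8 = 7+11 = 18
ES_Task 9 = max(EF_Task 2=4, EF_Task 3=4, EF_Task 4=8, EF_Task 5=5, EF_Task 6=9, EF_Task 7=13, EF_Task 8=18) = 18; EF_Task 9 = 18+8 = 26
Expected project duration μ = 26 hours. Critical path: Task 1 → Task 8 → Task 9.

Backward pass:
LF_Task 9 = 26; LS_Task 9 = 26−8 = 18
LF_Task 8 = LS_Task 9 = 18; LS_Task 8 = 18−11 = 7
LF_Task 7 = LS_Task 9 = 18; LS_Task 7 = 18−4 = 14
LF_Task 6 = min(LS_Task 7=14, LS_Task 9=18) = 14; LS_Task 6 = 14−9 = 5
LF_Task 5 = LS_Task 9 = 18; LS_Task 5 = 18−5 = 13
LF_Task 4 = LS_Task 9 = 18; LS_Task 4 = 18−8 = 10
LF_Task 3 = LS_Task 9 = 18; LS_Task 3 = 18−4 = 14
LF_Task 2 = LS_Task 9 = 18; LS_Task 2 = 18−4 = 14
LF_Task 1 = LS_Task 8 = 7; LS_Task 1 = 7−7 = 0
Slack_Task 7 = LS_Task 7 − ES_Task 7 = 14 − 9 = 5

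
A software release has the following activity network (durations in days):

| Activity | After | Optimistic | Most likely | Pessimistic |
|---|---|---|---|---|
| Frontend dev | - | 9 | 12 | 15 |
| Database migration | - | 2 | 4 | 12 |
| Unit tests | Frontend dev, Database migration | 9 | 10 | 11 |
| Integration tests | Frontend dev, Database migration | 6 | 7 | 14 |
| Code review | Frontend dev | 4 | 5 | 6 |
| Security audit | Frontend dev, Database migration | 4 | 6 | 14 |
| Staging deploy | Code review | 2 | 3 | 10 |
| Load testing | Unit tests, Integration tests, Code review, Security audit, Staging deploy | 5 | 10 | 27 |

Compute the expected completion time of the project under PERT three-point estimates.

te_Frontend dev = (9 + 4·12 + 15)/6 = 72/6 = 12
te_Database migration = (2 + 4·4 + 12)/6 = 30/6 = 5
te_Unit tests = (9 + 4·10 + 11)/6 = 60/6 = 10
te_Integration tests = (6 + 4·7 + 14)/6 = 48/6 = 8
te_Code review = (4 + 4·5 + 6)/6 = 30/6 = 5
te_Security audit = (4 + 4·6 + 14)/6 = 42/6 = 7
te_Staging deploy = (2 + 4·3 + 10)/6 = 24/6 = 4
te_Load testing = (5 + 4·10 + 27)/6 = 72/6 = 12

Forward pass:
ES_Frontend dev = 0; EF_Frontend dev = 12
ES_Database migration = 0; EF_Database migration = 5
ES_Unit tests = max(EF_Frontend dev=12, EF_Database migration=5) = 12; EF_Unit tests = 12+10 = 22
ES_Integration tests = max(EF_Frontend dev=12, EF_Database migration=5) = 12; EF_Integration tests = 12+8 = 20
ES_Code review = 12; EF_Code review = 12+5 = 17
ES_Security audit = max(EF_Frontend dev=12, EF_Database migration=5) = 12; EF_Security audit = 12+7 = 19
ES_Staging deploy = 17; EF_Staging deploy = 17+4 = 21
ES_Load testing = max(EF_Unit tests=22, EF_Integration tests=20, EF_Code review=17, EF_Security audit=19, EF_Staging deploy=21) = 22; EF_Load testing = 22+12 = 34
Expected project duration μ = 34 days. Critical path: Frontend dev → Unit tests → Load testing.

34 days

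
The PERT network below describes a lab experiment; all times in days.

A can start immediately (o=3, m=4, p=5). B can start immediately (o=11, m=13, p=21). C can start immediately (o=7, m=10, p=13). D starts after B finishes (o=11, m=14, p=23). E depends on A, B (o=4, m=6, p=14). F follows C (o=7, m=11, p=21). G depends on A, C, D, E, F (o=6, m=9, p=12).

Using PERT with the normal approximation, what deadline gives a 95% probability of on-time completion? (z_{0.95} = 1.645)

te_A = (3 + 4·4 + 5)/6 = 24/6 = 4; σ²_A = ((5−3)/6)² = 0.111
te_B = (11 + 4·13 + 21)/6 = 84/6 = 14; σ²_B = ((21−11)/6)² = 2.778
te_C = (7 + 4·10 + 13)/6 = 60/6 = 10; σ²_C = ((13−7)/6)² = 1.000
te_D = (11 + 4·14 + 23)/6 = 90/6 = 15; σ²_D = ((23−11)/6)² = 4.000
te_E = (4 + 4·6 + 14)/6 = 42/6 = 7; σ²_E = ((14−4)/6)² = 2.778
te_F = (7 + 4·11 + 21)/6 = 72/6 = 12; σ²_F = ((21−7)/6)² = 5.444
te_G = (6 + 4·9 + 12)/6 = 54/6 = 9; σ²_G = ((12−6)/6)² = 1.000

Forward pass:
ES_A = 0; EF_A = 4
ES_B = 0; EF_B = 14
ES_C = 0; EF_C = 10
ES_D = 14; EF_D = 14+15 = 29
ES_E = max(EF_A=4, EF_B=14) = 14; EF_E = 14+7 = 21
ES_F = 10; EF_F = 10+12 = 22
ES_G = max(EF_A=4, EF_C=10, EF_D=29, EF_E=21, EF_F=22) = 29; EF_G = 29+9 = 38
Expected project duration μ = 38 days. Critical path: B → D → G.

Variance along critical path = 2.778 + 4.000 + 1.000 = 7.778; σ = 2.789 days.
D = μ + z·σ = 38 + 1.645·2.789 = 42.6 days

42.6 days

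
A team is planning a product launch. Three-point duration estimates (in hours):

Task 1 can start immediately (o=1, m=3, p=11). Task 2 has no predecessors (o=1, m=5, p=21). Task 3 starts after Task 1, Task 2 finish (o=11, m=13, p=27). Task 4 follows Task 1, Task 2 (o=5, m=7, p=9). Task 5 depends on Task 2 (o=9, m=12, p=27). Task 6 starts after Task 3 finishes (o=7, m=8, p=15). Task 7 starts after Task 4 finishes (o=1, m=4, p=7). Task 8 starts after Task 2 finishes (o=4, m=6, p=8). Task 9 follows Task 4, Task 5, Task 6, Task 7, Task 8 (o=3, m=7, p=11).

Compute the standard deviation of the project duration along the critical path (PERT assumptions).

te_Task 1 = (1 + 4·3 + 11)/6 = 24/6 = 4; σ²_Task 1 = ((11−1)/6)² = 2.778
te_Task 2 = (1 + 4·5 + 21)/6 = 42/6 = 7; σ²_Task 2 = ((21−1)/6)² = 11.111
te_Task 3 = (11 + 4·13 + 27)/6 = 90/6 = 15; σ²_Task 3 = ((27−11)/6)² = 7.111
te_Task 4 = (5 + 4·7 + 9)/6 = 42/6 = 7; σ²_Task 4 = ((9−5)/6)² = 0.444
te_Task 5 = (9 + 4·12 + 27)/6 = 84/6 = 14; σ²_Task 5 = ((27−9)/6)² = 9.000
te_Task 6 = (7 + 4·8 + 15)/6 = 54/6 = 9; σ²_Task 6 = ((15−7)/6)² = 1.778
te_Task 7 = (1 + 4·4 + 7)/6 = 24/6 = 4; σ²_Task 7 = ((7−1)/6)² = 1.000
te_Task 8 = (4 + 4·6 + 8)/6 = 36/6 = 6; σ²_Task 8 = ((8−4)/6)² = 0.444
te_Task 9 = (3 + 4·7 + 11)/6 = 42/6 = 7; σ²_Task 9 = ((11−3)/6)² = 1.778

Forward pass:
ES_Task 1 = 0; EF_Task 1 = 4
ES_Task 2 = 0; EF_Task 2 = 7
ES_Task 3 = max(EF_Task 1=4, EF_Task 2=7) = 7; EF_Task 3 = 7+15 = 22
ES_Task 4 = max(EF_Task 1=4, EF_Task 2=7) = 7; EF_Task 4 = 7+7 = 14
ES_Task 5 = 7; EF_Task 5 = 7+14 = 21
ES_Task 6 = 22; EF_Task 6 = 22+9 = 31
ES_Task 7 = 14; EF_Task 7 = 14+4 = 18
ES_Task 8 = 7; EF_Task 8 = 7+6 = 13
ES_Task 9 = max(EF_Task 4=14, EF_Task 5=21, EF_Task 6=31, EF_Task 7=18, EF_Task 8=13) = 31; EF_Task 9 = 31+7 = 38
Expected project duration μ = 38 hours. Critical path: Task 2 → Task 3 → Task 6 → Task 9.

Variance along critical path = 11.111 + 7.111 + 1.778 + 1.778 = 21.778
σ = √21.778 = 4.667 hours

4.67 hours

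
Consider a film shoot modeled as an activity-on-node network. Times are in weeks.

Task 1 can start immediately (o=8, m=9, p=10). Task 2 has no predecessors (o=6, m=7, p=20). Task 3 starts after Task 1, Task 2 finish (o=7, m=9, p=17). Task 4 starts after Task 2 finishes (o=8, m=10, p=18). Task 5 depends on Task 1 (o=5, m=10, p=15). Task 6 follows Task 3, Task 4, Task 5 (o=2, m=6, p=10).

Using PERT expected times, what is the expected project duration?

26 weeks

te_Task 1 = (8 + 4·9 + 10)/6 = 54/6 = 9
te_Task 2 = (6 + 4·7 + 20)/6 = 54/6 = 9
te_Task 3 = (7 + 4·9 + 17)/6 = 60/6 = 10
te_Task 4 = (8 + 4·10 + 18)/6 = 66/6 = 11
te_Task 5 = (5 + 4·10 + 15)/6 = 60/6 = 10
te_Task 6 = (2 + 4·6 + 10)/6 = 36/6 = 6

Forward pass:
ES_Task 1 = 0; EF_Task 1 = 9
ES_Task 2 = 0; EF_Task 2 = 9
ES_Task 3 = max(EF_Task 1=9, EF_Task 2=9) = 9; EF_Task 3 = 9+10 = 19
ES_Task 4 = 9; EF_Task 4 = 9+11 = 20
ES_Task 5 = 9; EF_Task 5 = 9+10 = 19
ES_Task 6 = max(EF_Task 3=19, EF_Task 4=20, EF_Task 5=19) = 20; EF_Task 6 = 20+6 = 26
Expected project duration μ = 26 weeks. Critical path: Task 2 → Task 4 → Task 6.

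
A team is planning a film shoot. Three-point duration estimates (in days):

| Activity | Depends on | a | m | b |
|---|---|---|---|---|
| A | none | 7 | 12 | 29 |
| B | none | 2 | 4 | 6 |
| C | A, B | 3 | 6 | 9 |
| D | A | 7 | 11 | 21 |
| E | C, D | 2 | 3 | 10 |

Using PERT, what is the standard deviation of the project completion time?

te_A = (7 + 4·12 + 29)/6 = 84/6 = 14; σ²_A = ((29−7)/6)² = 13.444
te_B = (2 + 4·4 + 6)/6 = 24/6 = 4; σ²_B = ((6−2)/6)² = 0.444
te_C = (3 + 4·6 + 9)/6 = 36/6 = 6; σ²_C = ((9−3)/6)² = 1.000
te_D = (7 + 4·11 + 21)/6 = 72/6 = 12; σ²_D = ((21−7)/6)² = 5.444
te_E = (2 + 4·3 + 10)/6 = 24/6 = 4; σ²_E = ((10−2)/6)² = 1.778

Forward pass:
ES_A = 0; EF_A = 14
ES_B = 0; EF_B = 4
ES_C = max(EF_A=14, EF_B=4) = 14; EF_C = 14+6 = 20
ES_D = 14; EF_D = 14+12 = 26
ES_E = max(EF_C=20, EF_D=26) = 26; EF_E = 26+4 = 30
Expected project duration μ = 30 days. Critical path: A → D → E.

Variance along critical path = 13.444 + 5.444 + 1.778 = 20.667
σ = √20.667 = 4.546 days

4.55 days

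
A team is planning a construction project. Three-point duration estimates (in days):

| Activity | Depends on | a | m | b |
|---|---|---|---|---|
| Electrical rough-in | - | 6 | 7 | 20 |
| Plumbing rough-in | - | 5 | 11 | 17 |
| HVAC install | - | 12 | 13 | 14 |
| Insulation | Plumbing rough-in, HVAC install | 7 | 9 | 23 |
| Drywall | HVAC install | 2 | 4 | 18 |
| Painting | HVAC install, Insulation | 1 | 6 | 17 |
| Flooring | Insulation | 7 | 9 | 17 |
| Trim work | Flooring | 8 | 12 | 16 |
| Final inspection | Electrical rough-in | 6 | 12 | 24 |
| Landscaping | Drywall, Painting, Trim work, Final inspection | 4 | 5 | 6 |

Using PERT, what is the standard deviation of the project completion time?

3.45 days

te_Electrical rough-in = (6 + 4·7 + 20)/6 = 54/6 = 9; σ²_Electrical rough-in = ((20−6)/6)² = 5.444
te_Plumbing rough-in = (5 + 4·11 + 17)/6 = 66/6 = 11; σ²_Plumbing rough-in = ((17−5)/6)² = 4.000
te_HVAC install = (12 + 4·13 + 14)/6 = 78/6 = 13; σ²_HVAC install = ((14−12)/6)² = 0.111
te_Insulation = (7 + 4·9 + 23)/6 = 66/6 = 11; σ²_Insulation = ((23−7)/6)² = 7.111
te_Drywall = (2 + 4·4 + 18)/6 = 36/6 = 6; σ²_Drywall = ((18−2)/6)² = 7.111
te_Painting = (1 + 4·6 + 17)/6 = 42/6 = 7; σ²_Painting = ((17−1)/6)² = 7.111
te_Flooring = (7 + 4·9 + 17)/6 = 60/6 = 10; σ²_Flooring = ((17−7)/6)² = 2.778
te_Trim work = (8 + 4·12 + 16)/6 = 72/6 = 12; σ²_Trim work = ((16−8)/6)² = 1.778
te_Final inspection = (6 + 4·12 + 24)/6 = 78/6 = 13; σ²_Final inspection = ((24−6)/6)² = 9.000
te_Landscaping = (4 + 4·5 + 6)/6 = 30/6 = 5; σ²_Landscaping = ((6−4)/6)² = 0.111

Forward pass:
ES_Electrical rough-in = 0; EF_Electrical rough-in = 9
ES_Plumbing rough-in = 0; EF_Plumbing rough-in = 11
ES_HVAC install = 0; EF_HVAC install = 13
ES_Insulation = max(EF_Plumbing rough-in=11, EF_HVAC install=13) = 13; EF_Insulation = 13+11 = 24
ES_Drywall = 13; EF_Drywall = 13+6 = 19
ES_Painting = max(EF_HVAC install=13, EF_Insulation=24) = 24; EF_Painting = 24+7 = 31
ES_Flooring = 24; EF_Flooring = 24+10 = 34
ES_Trim work = 34; EF_Trim work = 34+12 = 46
ES_Final inspection = 9; EF_Final inspection = 9+13 = 22
ES_Landscaping = max(EF_Drywall=19, EF_Painting=31, EF_Trim work=46, EF_Final inspection=22) = 46; EF_Landscaping = 46+5 = 51
Expected project duration μ = 51 days. Critical path: HVAC install → Insulation → Flooring → Trim work → Landscaping.

Variance along critical path = 0.111 + 7.111 + 2.778 + 1.778 + 0.111 = 11.889
σ = √11.889 = 3.448 days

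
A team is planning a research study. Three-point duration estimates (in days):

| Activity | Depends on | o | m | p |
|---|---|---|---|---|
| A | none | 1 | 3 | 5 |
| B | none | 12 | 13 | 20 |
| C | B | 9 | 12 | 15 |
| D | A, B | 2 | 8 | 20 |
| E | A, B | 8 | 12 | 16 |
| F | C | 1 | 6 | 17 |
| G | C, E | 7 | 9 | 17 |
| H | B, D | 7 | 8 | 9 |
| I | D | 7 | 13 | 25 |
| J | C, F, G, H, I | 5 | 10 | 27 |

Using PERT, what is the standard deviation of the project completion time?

te_A = (1 + 4·3 + 5)/6 = 18/6 = 3; σ²_A = ((5−1)/6)² = 0.444
te_B = (12 + 4·13 + 20)/6 = 84/6 = 14; σ²_B = ((20−12)/6)² = 1.778
te_C = (9 + 4·12 + 15)/6 = 72/6 = 12; σ²_C = ((15−9)/6)² = 1.000
te_D = (2 + 4·8 + 20)/6 = 54/6 = 9; σ²_D = ((20−2)/6)² = 9.000
te_E = (8 + 4·12 + 16)/6 = 72/6 = 12; σ²_E = ((16−8)/6)² = 1.778
te_F = (1 + 4·6 + 17)/6 = 42/6 = 7; σ²_F = ((17−1)/6)² = 7.111
te_G = (7 + 4·9 + 17)/6 = 60/6 = 10; σ²_G = ((17−7)/6)² = 2.778
te_H = (7 + 4·8 + 9)/6 = 48/6 = 8; σ²_H = ((9−7)/6)² = 0.111
te_I = (7 + 4·13 + 25)/6 = 84/6 = 14; σ²_I = ((25−7)/6)² = 9.000
te_J = (5 + 4·10 + 27)/6 = 72/6 = 12; σ²_J = ((27−5)/6)² = 13.444

Forward pass:
ES_A = 0; EF_A = 3
ES_B = 0; EF_B = 14
ES_C = 14; EF_C = 14+12 = 26
ES_D = max(EF_A=3, EF_B=14) = 14; EF_D = 14+9 = 23
ES_E = max(EF_A=3, EF_B=14) = 14; EF_E = 14+12 = 26
ES_F = 26; EF_F = 26+7 = 33
ES_G = max(EF_C=26, EF_E=26) = 26; EF_G = 26+10 = 36
ES_H = max(EF_B=14, EF_D=23) = 23; EF_H = 23+8 = 31
ES_I = 23; EF_I = 23+14 = 37
ES_J = max(EF_C=26, EF_F=33, EF_G=36, EF_H=31, EF_I=37) = 37; EF_J = 37+12 = 49
Expected project duration μ = 49 days. Critical path: B → D → I → J.

Variance along critical path = 1.778 + 9.000 + 9.000 + 13.444 = 33.222
σ = √33.222 = 5.764 days

5.76 days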